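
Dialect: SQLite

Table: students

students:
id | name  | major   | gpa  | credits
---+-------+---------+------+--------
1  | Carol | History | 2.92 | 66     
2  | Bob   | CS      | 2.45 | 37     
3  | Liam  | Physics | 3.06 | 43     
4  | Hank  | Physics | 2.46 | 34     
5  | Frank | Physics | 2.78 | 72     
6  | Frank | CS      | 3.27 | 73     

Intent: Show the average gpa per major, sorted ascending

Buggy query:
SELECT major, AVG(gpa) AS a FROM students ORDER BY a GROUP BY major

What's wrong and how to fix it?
Bug: GROUP BY must precede ORDER BY

Fix: Move ORDER BY to the end, after GROUP BY

Corrected query:
SELECT major, AVG(gpa) AS a FROM students GROUP BY major ORDER BY a

Result:
major   | a       
--------+---------
Physics | 2.766667
CS      | 2.86    
History | 2.92    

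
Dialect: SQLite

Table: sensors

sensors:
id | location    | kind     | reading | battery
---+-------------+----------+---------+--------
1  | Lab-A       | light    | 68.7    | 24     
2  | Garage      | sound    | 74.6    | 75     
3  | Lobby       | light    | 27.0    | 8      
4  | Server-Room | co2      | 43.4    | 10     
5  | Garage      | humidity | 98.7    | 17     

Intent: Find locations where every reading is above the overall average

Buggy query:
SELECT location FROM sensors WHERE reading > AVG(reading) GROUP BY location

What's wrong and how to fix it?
Bug: AVG() is an aggregate; it can't sit directly in WHERE

Fix: Use a subquery for AVG and a HAVING MIN(...) filter so the condition holds for every row in the group

Corrected query:
SELECT location FROM sensors GROUP BY location HAVING MIN(reading) > (SELECT AVG(reading) FROM sensors)

Result:
location
--------
Garage  
Lab-A   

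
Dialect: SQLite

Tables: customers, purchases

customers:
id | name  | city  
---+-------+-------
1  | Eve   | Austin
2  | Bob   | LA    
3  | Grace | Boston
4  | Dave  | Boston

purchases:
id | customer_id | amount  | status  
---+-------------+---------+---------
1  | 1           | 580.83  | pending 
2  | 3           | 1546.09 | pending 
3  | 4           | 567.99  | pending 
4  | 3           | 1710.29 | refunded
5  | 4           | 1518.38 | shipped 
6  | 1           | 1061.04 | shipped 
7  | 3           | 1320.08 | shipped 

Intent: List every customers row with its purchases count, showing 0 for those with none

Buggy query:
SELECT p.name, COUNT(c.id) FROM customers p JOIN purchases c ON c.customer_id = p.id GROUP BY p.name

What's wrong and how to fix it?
Bug: INNER JOIN drops customers rows that have no matching purchases rows

Fix: Switch to LEFT JOIN to retain unmatched parent rows

Corrected query:
SELECT p.name, COUNT(c.id) FROM customers p LEFT JOIN purchases c ON c.customer_id = p.id GROUP BY p.name

Result:
name  | COUNT(c.id)
------+------------
Bob   | 0          
Dave  | 2          
Eve   | 2          
Grace | 3          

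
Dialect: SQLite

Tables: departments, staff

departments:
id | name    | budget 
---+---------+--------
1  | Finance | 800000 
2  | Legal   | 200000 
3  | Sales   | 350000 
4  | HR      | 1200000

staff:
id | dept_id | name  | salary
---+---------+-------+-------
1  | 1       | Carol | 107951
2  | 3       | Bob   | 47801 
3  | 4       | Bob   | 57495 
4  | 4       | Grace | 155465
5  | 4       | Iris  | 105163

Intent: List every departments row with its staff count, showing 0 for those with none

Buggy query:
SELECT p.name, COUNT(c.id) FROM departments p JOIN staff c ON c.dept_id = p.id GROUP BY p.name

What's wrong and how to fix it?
Bug: An inner join excludes parents with zero children

Fix: Use LEFT JOIN so parents without children still appear (COUNT(c.id) gives 0)

Corrected query:
SELECT p.name, COUNT(c.id) FROM departments p LEFT JOIN staff c ON c.dept_id = p.id GROUP BY p.name

Result:
name    | COUNT(c.id)
--------+------------
Finance | 1          
HR      | 3          
Legal   | 0          
Sales   | 1          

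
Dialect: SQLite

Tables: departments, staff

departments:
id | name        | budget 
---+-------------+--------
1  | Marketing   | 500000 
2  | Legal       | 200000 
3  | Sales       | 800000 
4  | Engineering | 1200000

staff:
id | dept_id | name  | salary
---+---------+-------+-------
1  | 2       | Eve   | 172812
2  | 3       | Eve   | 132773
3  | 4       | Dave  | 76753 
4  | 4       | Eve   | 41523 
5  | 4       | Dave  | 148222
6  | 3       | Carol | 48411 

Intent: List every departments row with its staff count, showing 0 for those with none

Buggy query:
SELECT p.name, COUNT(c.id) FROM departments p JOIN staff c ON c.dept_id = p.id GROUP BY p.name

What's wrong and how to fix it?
Bug: An inner join excludes parents with zero children

Fix: Switch to LEFT JOIN to retain unmatched parent rows

Corrected query:
SELECT p.name, COUNT(c.id) FROM departments p LEFT JOIN staff c ON c.dept_id = p.id GROUP BY p.name

Result:
name        | COUNT(c.id)
------------+------------
Engineering | 3          
Legal       | 1          
Marketing   | 0          
Sales       | 2          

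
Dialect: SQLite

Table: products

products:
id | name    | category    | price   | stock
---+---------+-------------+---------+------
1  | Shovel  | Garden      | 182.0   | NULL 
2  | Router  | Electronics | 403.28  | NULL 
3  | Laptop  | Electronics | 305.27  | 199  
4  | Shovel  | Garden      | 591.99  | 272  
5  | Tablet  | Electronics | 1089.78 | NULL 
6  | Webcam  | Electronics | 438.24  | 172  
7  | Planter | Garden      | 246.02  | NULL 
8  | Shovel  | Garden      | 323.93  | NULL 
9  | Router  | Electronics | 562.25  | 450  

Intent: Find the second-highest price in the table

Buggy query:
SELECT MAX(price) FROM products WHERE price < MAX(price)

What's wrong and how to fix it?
Bug: MAX(price) on the right of the comparison is an aggregate-in-WHERE error

Fix: Put the inner MAX in a scalar subquery

Corrected query:
SELECT MAX(price) FROM products WHERE price < (SELECT MAX(price) FROM products)

Result:
MAX(price)
----------
591.99    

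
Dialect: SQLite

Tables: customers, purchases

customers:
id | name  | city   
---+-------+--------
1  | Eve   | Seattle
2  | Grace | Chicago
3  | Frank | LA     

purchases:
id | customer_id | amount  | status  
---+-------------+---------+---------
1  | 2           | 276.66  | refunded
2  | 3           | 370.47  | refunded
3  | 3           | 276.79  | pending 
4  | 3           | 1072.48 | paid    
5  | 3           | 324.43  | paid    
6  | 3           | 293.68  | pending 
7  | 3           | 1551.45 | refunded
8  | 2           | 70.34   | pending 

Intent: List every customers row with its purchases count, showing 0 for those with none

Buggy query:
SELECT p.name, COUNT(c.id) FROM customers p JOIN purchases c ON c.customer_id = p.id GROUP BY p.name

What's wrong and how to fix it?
Bug: An inner join excludes parents with zero children

Fix: Switch to LEFT JOIN to retain unmatched parent rows

Corrected query:
SELECT p.name, COUNT(c.id) FROM customers p LEFT JOIN purchases c ON c.customer_id = p.id GROUP BY p.name

Result:
name  | COUNT(c.id)
------+------------
Eve   | 0          
Frank | 6          
Grace | 2          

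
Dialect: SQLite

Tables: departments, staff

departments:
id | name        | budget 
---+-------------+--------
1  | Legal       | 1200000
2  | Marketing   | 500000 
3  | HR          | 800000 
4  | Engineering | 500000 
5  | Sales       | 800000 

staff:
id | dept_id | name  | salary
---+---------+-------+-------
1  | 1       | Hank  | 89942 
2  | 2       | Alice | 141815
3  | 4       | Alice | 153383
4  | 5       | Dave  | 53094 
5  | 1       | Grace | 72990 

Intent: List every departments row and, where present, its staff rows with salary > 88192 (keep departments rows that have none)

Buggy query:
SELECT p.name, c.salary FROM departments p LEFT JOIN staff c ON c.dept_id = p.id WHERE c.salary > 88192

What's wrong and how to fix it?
Bug: A WHERE condition on the right-hand table after LEFT JOIN drops unmatched parents

Fix: Put 'c.salary > 88192' in the JOIN's ON clause instead of WHERE

Corrected query:
SELECT p.name, c.salary FROM departments p LEFT JOIN staff c ON c.dept_id = p.id AND c.salary > 88192

Result:
name        | salary
------------+-------
Legal       | 89942 
Marketing   | 141815
HR          | NULL  
Engineering | 153383
Sales       | NULL  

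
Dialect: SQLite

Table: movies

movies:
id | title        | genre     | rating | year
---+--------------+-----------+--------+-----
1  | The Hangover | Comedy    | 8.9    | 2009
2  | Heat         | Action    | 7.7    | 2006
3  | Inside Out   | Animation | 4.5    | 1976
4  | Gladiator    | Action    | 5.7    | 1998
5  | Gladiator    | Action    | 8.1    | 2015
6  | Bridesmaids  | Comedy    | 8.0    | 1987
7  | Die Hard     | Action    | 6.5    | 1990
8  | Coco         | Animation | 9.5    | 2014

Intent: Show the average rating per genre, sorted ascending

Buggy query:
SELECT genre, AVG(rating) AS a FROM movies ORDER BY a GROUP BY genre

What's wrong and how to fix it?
Bug: GROUP BY must precede ORDER BY

Fix: Reorder: SELECT … FROM … GROUP BY … ORDER BY …

Corrected query:
SELECT genre, AVG(rating) AS a FROM movies GROUP BY genre ORDER BY a

Result:
genre     | a   
----------+-----
Action    | 7   
Animation | 7   
Comedy    | 8.45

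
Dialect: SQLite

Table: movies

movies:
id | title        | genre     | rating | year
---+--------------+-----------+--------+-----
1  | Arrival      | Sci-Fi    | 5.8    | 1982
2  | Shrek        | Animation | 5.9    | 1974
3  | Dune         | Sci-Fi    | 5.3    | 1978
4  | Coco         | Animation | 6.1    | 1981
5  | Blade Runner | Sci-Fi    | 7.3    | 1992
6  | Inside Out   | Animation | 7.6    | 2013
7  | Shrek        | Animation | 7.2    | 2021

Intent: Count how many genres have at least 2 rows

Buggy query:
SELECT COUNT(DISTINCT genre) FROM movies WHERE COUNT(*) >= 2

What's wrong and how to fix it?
Bug: WHERE filters individual rows, not groups, so a group-level COUNT is invalid there

Fix: Group first with HAVING COUNT(*) >= 2, then COUNT the resulting groups

Corrected query:
SELECT COUNT(*) FROM (SELECT genre FROM movies GROUP BY genre HAVING COUNT(*) >= 2)

Result:
COUNT(*)
--------
2       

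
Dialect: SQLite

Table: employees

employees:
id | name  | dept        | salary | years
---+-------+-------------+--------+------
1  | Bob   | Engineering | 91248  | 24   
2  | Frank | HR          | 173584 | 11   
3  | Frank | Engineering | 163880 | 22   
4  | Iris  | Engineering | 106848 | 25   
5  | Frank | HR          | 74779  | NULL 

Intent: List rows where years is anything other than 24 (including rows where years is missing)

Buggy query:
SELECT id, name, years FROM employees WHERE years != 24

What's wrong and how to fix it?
Bug: Inequality against NULL is unknown, not true; rows with NULL are dropped

Fix: Add an explicit OR years IS NULL to include the missing-value rows

Corrected query:
SELECT id, name, years FROM employees WHERE years != 24 OR years IS NULL

Result:
id | name  | years
---+-------+------
2  | Frank | 11   
3  | Frank | 22   
4  | Iris  | 25   
5  | Frank | NULL 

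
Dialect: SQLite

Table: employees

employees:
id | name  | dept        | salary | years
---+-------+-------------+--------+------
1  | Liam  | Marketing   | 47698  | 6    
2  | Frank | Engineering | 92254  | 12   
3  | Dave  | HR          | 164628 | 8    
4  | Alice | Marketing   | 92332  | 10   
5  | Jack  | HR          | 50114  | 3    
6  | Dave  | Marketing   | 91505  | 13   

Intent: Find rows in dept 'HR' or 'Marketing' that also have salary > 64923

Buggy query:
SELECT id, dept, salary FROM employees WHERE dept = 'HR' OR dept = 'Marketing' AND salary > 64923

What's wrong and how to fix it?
Bug: Without parentheses, AND is evaluated before OR, so the salary filter only applies to the 'Marketing' branch

Fix: Add parentheses around the OR so the AND applies to both alternatives

Corrected query:
SELECT id, dept, salary FROM employees WHERE (dept = 'HR' OR dept = 'Marketing') AND salary > 64923

Result:
id | dept      | salary
---+-----------+-------
3  | HR        | 164628
4  | Marketing | 92332 
6  | Marketing | 91505 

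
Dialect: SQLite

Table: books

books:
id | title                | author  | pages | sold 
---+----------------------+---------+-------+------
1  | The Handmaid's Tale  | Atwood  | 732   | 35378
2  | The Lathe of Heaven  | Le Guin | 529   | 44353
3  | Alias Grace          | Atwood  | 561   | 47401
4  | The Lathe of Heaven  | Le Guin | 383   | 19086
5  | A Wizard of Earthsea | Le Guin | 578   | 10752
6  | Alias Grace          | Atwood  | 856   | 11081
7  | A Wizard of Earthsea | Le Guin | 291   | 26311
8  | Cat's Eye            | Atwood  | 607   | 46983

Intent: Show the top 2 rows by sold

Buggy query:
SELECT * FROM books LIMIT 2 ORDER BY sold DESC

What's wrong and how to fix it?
Bug: ORDER BY cannot follow LIMIT; LIMIT is the final clause

Fix: Swap the clauses: ORDER BY first, then LIMIT

Corrected query:
SELECT * FROM books ORDER BY sold DESC LIMIT 2

Result:
id | title       | author | pages | sold 
---+-------------+--------+-------+------
3  | Alias Grace | Atwood | 561   | 47401
8  | Cat's Eye   | Atwood | 607   | 46983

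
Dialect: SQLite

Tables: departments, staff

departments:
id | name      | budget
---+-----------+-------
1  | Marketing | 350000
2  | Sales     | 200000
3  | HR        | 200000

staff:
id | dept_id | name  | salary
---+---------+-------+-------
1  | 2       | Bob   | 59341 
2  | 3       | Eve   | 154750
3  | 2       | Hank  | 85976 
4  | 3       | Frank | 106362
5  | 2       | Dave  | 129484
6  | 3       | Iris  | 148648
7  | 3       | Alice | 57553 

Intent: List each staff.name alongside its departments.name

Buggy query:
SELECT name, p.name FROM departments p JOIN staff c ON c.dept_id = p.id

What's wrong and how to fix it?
Bug: Both tables have a 'name' column; the unqualified reference is ambiguous

Fix: Prefix ambiguous columns with the table alias

Corrected query:
SELECT c.name, p.name FROM departments p JOIN staff c ON c.dept_id = p.id

Result:
name  | name 
------+------
Bob   | Sales
Eve   | HR   
Hank  | Sales
Frank | HR   
Dave  | Sales
Iris  | HR   
Alice | HR   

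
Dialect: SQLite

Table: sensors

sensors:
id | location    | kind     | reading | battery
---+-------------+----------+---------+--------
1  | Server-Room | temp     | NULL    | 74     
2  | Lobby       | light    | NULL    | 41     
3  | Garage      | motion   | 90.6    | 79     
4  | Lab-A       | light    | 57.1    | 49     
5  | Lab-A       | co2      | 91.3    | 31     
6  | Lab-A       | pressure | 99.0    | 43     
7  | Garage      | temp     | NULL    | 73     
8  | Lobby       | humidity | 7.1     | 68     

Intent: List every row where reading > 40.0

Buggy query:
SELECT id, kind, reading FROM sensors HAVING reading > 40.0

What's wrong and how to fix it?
Bug: HAVING filters the output of aggregation, but this query has no GROUP BY and no aggregate functions, so SQLite rejects it (HAVING clause on a non-aggregate query); the condition here is per row

Fix: Use WHERE for row-level filtering

Corrected query:
SELECT id, kind, reading FROM sensors WHERE reading > 40.0

Result:
id | kind     | reading
---+----------+--------
3  | motion   | 90.6   
4  | light    | 57.1   
5  | co2      | 91.3   
6  | pressure | 99     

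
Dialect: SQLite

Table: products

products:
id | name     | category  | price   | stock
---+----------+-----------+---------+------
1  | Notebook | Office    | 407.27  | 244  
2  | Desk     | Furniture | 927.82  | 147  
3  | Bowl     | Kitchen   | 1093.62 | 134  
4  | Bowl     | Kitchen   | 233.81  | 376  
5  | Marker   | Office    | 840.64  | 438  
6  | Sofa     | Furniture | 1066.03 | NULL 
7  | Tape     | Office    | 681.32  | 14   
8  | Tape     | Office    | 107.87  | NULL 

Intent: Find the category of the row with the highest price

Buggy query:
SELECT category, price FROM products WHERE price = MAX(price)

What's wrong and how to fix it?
Bug: WHERE is evaluated per row; an aggregate over the whole table isn't defined there

Fix: Use a subquery: WHERE price = (SELECT MAX(price) FROM products)

Corrected query:
SELECT category, price FROM products WHERE price = (SELECT MAX(price) FROM products)

Result:
category | price  
---------+--------
Kitchen  | 1093.62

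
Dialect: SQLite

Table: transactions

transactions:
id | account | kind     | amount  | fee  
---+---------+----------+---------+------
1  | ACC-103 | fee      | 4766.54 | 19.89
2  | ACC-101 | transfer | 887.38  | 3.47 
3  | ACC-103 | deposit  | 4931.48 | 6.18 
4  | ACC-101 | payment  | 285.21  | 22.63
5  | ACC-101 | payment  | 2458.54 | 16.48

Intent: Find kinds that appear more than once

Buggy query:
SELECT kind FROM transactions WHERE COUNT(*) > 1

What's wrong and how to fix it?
Bug: COUNT(*) is an aggregate and cannot be used in WHERE

Fix: GROUP BY kind, then filter groups with HAVING COUNT(*) > 1

Corrected query:
SELECT kind FROM transactions GROUP BY kind HAVING COUNT(*) > 1

Result:
kind   
-------
payment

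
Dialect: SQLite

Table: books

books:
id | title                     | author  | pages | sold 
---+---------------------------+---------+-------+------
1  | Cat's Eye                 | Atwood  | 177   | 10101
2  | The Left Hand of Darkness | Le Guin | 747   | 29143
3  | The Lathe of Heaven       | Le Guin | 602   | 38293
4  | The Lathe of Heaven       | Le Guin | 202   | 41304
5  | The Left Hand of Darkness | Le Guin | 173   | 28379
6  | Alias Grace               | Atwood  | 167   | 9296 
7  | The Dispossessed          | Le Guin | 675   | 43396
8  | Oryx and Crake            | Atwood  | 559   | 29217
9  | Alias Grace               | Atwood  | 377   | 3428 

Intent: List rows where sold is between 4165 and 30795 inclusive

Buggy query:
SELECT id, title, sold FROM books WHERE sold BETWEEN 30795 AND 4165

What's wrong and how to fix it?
Bug: The bounds are reversed; BETWEEN a AND b requires a <= b to match anything

Fix: Write BETWEEN 4165 AND 30795

Corrected query:
SELECT id, title, sold FROM books WHERE sold BETWEEN 4165 AND 30795

Result:
id | title                     | sold 
---+---------------------------+------
1  | Cat's Eye                 | 10101
2  | The Left Hand of Darkness | 29143
5  | The Left Hand of Darkness | 28379
6  | Alias Grace               | 9296 
8  | Oryx and Crake            | 29217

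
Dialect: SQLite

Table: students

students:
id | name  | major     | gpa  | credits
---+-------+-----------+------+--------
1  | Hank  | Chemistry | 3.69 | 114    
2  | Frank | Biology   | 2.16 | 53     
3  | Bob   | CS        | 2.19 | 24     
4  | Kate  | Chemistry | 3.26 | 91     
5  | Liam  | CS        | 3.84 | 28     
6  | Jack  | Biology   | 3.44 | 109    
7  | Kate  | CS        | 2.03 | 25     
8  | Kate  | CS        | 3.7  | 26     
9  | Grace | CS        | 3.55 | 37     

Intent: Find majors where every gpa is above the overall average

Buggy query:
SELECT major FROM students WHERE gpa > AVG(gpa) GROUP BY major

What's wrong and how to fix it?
Bug: WHERE evaluates per row before aggregation, so AVG() is unavailable

Fix: Compute the overall average in a scalar subquery and compare each group's MIN against it in HAVING

Corrected query:
SELECT major FROM students GROUP BY major HAVING MIN(gpa) > (SELECT AVG(gpa) FROM students)

Result:
major    
---------
Chemistry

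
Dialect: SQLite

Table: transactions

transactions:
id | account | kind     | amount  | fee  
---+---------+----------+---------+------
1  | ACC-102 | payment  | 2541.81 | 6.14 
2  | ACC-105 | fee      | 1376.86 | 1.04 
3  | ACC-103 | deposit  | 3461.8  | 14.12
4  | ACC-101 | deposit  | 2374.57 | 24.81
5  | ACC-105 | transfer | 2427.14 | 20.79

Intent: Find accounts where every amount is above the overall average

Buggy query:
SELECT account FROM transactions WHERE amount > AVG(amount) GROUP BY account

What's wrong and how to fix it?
Bug: WHERE evaluates per row before aggregation, so AVG() is unavailable

Fix: Use a subquery for AVG and a HAVING MIN(...) filter so the condition holds for every row in the group

Corrected query:
SELECT account FROM transactions GROUP BY account HAVING MIN(amount) > (SELECT AVG(amount) FROM transactions)

Result:
account
-------
ACC-102
ACC-103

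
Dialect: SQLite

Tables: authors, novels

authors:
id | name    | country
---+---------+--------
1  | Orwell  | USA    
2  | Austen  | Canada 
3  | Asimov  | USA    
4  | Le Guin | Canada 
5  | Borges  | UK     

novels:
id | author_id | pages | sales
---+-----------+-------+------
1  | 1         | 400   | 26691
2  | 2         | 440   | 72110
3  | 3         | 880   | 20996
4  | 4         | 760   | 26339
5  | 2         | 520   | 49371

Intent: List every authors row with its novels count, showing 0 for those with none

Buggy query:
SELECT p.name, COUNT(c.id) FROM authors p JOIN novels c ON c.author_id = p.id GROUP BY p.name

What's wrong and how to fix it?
Bug: INNER JOIN drops authors rows that have no matching novels rows

Fix: Use LEFT JOIN so parents without children still appear (COUNT(c.id) gives 0)

Corrected query:
SELECT p.name, COUNT(c.id) FROM authors p LEFT JOIN novels c ON c.author_id = p.id GROUP BY p.name

Result:
name    | COUNT(c.id)
--------+------------
Asimov  | 1          
Austen  | 2          
Borges  | 0          
Le Guin | 1          
Orwell  | 1          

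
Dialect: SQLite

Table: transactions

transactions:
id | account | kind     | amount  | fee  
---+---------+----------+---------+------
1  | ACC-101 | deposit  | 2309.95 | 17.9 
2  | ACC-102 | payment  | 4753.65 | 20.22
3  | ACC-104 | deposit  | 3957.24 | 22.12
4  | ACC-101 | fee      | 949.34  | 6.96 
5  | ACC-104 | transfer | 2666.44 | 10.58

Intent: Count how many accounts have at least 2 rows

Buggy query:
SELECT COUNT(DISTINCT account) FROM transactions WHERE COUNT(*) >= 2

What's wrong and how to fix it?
Bug: COUNT(*) cannot appear in WHERE; the per-group count doesn't exist yet

Fix: Group first with HAVING COUNT(*) >= 2, then COUNT the resulting groups

Corrected query:
SELECT COUNT(*) FROM (SELECT account FROM transactions GROUP BY account HAVING COUNT(*) >= 2)

Result:
COUNT(*)
--------
2       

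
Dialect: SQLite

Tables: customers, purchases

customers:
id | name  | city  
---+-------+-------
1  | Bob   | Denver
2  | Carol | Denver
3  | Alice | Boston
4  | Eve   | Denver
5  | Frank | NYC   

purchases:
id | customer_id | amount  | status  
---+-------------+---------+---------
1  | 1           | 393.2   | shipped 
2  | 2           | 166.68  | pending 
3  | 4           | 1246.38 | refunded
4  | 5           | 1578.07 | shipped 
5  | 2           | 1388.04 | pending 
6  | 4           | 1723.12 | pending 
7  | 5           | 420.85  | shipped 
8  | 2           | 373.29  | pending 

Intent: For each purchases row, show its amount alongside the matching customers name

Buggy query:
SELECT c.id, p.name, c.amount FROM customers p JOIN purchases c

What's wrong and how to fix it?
Bug: JOIN with no ON clause produces a cartesian product; every purchases row pairs with every customers row

Fix: Add ON c.customer_id = p.id to the JOIN

Corrected query:
SELECT c.id, p.name, c.amount FROM customers p JOIN purchases c ON c.customer_id = p.id

Result:
id | name  | amount 
---+-------+--------
1  | Bob   | 393.2  
2  | Carol | 166.68 
3  | Eve   | 1246.38
4  | Frank | 1578.07
5  | Carol | 1388.04
6  | Eve   | 1723.12
7  | Frank | 420.85 
8  | Carol | 373.29 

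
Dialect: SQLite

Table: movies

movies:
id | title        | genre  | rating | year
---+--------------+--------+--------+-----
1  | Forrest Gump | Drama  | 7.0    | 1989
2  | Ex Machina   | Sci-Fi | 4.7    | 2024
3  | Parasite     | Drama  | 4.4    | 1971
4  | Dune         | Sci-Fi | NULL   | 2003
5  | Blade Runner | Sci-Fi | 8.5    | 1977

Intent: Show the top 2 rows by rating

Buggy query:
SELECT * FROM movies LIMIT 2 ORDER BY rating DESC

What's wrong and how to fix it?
Bug: LIMIT must come after ORDER BY

Fix: Swap the clauses: ORDER BY first, then LIMIT

Corrected query:
SELECT * FROM movies ORDER BY rating DESC LIMIT 2

Result:
id | title        | genre  | rating | year
---+--------------+--------+--------+-----
5  | Blade Runner | Sci-Fi | 8.5    | 1977
1  | Forrest Gump | Drama  | 7      | 1989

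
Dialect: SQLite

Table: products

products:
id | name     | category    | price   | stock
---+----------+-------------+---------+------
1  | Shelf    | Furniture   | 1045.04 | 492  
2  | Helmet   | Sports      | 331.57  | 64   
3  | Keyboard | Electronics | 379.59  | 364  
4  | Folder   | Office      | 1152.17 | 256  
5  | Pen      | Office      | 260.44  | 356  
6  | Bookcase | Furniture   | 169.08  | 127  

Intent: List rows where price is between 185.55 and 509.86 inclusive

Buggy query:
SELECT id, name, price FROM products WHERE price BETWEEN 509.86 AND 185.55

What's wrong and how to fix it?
Bug: The bounds are reversed; BETWEEN a AND b requires a <= b to match anything

Fix: Write BETWEEN 185.55 AND 509.86

Corrected query:
SELECT id, name, price FROM products WHERE price BETWEEN 185.55 AND 509.86

Result:
id | name     | price 
---+----------+-------
2  | Helmet   | 331.57
3  | Keyboard | 379.59
5  | Pen      | 260.44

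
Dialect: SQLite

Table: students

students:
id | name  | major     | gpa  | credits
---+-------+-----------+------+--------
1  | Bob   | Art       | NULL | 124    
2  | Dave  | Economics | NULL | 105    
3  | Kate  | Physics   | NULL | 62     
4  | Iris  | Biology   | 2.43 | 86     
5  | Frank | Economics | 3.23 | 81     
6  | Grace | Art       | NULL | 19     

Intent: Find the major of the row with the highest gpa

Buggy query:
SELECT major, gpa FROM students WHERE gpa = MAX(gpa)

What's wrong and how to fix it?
Bug: MAX(gpa) is an aggregate and cannot be used directly in WHERE

Fix: Wrap MAX in a scalar subquery so WHERE compares against a single value

Corrected query:
SELECT major, gpa FROM students WHERE gpa = (SELECT MAX(gpa) FROM students)

Result:
major     | gpa 
----------+-----
Economics | 3.23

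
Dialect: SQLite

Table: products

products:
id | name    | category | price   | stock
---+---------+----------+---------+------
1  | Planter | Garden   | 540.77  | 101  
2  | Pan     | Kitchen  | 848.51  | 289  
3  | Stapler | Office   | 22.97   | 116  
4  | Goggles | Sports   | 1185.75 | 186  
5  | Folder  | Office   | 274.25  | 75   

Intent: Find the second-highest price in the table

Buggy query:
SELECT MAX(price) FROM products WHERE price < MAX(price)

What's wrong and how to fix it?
Bug: MAX(price) on the right of the comparison is an aggregate-in-WHERE error

Fix: Compute the overall MAX in a subquery, then take MAX of rows below it

Corrected query:
SELECT MAX(price) FROM products WHERE price < (SELECT MAX(price) FROM products)

Result:
MAX(price)
----------
848.51    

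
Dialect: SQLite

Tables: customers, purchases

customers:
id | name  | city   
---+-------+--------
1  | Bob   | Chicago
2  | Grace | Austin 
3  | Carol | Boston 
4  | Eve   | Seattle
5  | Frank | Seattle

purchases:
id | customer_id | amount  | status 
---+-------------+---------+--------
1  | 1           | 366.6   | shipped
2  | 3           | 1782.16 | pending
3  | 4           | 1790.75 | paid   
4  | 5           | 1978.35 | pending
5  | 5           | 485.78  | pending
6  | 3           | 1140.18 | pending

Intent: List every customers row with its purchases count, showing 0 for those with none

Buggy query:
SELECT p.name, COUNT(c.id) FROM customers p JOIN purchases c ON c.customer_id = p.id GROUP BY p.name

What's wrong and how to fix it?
Bug: An inner join excludes parents with zero children

Fix: Use LEFT JOIN so parents without children still appear (COUNT(c.id) gives 0)

Corrected query:
SELECT p.name, COUNT(c.id) FROM customers p LEFT JOIN purchases c ON c.customer_id = p.id GROUP BY p.name

Result:
name  | COUNT(c.id)
------+------------
Bob   | 1          
Carol | 2          
Eve   | 1          
Frank | 2          
Grace | 0          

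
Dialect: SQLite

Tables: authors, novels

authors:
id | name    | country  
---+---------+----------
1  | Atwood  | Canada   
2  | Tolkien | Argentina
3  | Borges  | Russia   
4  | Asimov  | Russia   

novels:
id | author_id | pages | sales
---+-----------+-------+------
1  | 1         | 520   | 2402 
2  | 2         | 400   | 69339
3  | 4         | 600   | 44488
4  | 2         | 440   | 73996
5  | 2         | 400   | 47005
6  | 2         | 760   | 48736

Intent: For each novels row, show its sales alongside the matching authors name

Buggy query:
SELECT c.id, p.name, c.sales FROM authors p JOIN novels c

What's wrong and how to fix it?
Bug: Missing join condition: each novels row is matched to all authors rows instead of just its own

Fix: Specify the join condition linking the foreign key to the parent id

Corrected query:
SELECT c.id, p.name, c.sales FROM authors p JOIN novels c ON c.author_id = p.id

Result:
id | name    | sales
---+---------+------
1  | Atwood  | 2402 
2  | Tolkien | 69339
3  | Asimov  | 44488
4  | Tolkien | 73996
5  | Tolkien | 47005
6  | Tolkien | 48736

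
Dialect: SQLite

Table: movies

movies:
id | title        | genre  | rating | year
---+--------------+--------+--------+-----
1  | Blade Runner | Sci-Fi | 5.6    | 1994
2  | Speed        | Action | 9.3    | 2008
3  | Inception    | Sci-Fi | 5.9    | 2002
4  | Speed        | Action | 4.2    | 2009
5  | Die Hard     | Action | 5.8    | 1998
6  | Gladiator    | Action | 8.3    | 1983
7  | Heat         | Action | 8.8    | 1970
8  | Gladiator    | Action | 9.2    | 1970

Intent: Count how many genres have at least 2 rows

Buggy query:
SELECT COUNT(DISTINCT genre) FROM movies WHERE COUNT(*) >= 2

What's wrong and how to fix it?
Bug: COUNT(*) cannot appear in WHERE; the per-group count doesn't exist yet

Fix: Use a subquery that GROUPs and filters with HAVING, then count its rows

Corrected query:
SELECT COUNT(*) FROM (SELECT genre FROM movies GROUP BY genre HAVING COUNT(*) >= 2)

Result:
COUNT(*)
--------
2       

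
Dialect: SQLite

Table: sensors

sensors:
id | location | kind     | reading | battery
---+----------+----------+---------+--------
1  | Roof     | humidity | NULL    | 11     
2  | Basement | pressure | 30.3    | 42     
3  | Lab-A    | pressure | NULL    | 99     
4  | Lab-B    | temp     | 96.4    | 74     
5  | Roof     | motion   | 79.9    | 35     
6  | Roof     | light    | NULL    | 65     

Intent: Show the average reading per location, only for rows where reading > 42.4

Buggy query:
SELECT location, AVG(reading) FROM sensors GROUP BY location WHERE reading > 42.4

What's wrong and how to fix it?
Bug: Row-level WHERE must come before GROUP BY in the clause order

Fix: Move the WHERE clause before GROUP BY

Corrected query:
SELECT location, AVG(reading) FROM sensors WHERE reading > 42.4 GROUP BY location

Result:
location | AVG(reading)
---------+-------------
Lab-B    | 96.4        
Roof     | 79.9        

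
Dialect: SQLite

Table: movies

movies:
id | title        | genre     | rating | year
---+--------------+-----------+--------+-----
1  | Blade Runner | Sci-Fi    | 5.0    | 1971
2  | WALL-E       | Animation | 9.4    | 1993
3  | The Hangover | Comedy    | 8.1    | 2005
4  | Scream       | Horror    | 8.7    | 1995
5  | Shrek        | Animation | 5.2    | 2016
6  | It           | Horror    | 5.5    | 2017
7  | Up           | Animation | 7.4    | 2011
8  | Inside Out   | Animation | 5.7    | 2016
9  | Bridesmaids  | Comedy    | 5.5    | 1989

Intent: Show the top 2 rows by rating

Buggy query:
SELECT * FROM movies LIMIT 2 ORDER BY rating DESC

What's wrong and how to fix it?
Bug: LIMIT must come after ORDER BY

Fix: Swap the clauses: ORDER BY first, then LIMIT

Corrected query:
SELECT * FROM movies ORDER BY rating DESC LIMIT 2

Result:
id | title  | genre     | rating | year
---+--------+-----------+--------+-----
2  | WALL-E | Animation | 9.4    | 1993
4  | Scream | Horror    | 8.7    | 1995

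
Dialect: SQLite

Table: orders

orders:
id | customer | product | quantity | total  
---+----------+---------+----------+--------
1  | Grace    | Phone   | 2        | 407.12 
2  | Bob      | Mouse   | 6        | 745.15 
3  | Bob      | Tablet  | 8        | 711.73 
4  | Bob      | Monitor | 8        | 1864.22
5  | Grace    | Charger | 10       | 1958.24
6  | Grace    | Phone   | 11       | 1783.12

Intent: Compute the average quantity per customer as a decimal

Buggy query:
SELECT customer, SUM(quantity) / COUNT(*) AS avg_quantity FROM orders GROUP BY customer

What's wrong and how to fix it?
Bug: Both operands are integers, so '/' performs integer division and truncates

Fix: Cast one side to REAL so the division keeps the fractional part

Corrected query:
SELECT customer, SUM(quantity) * 1.0 / COUNT(*) AS avg_quantity FROM orders GROUP BY customer

Result:
customer | avg_quantity
---------+-------------
Bob      | 7.333333    
Grace    | 7.666667    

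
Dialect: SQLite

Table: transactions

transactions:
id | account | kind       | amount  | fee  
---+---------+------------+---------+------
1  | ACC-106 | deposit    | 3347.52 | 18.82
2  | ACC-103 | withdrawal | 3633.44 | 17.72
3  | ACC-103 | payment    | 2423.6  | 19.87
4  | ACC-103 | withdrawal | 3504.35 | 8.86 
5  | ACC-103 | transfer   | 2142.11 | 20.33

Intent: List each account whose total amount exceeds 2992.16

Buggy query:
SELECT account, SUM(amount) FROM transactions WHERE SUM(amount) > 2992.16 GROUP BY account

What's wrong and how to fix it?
Bug: SUM(amount) is an aggregate, but WHERE filters rows before aggregation

Fix: Use HAVING (which filters groups after aggregation) instead of WHERE

Corrected query:
SELECT account, SUM(amount) FROM transactions GROUP BY account HAVING SUM(amount) > 2992.16

Result:
account | SUM(amount)
--------+------------
ACC-103 | 11703.5    
ACC-106 | 3347.52    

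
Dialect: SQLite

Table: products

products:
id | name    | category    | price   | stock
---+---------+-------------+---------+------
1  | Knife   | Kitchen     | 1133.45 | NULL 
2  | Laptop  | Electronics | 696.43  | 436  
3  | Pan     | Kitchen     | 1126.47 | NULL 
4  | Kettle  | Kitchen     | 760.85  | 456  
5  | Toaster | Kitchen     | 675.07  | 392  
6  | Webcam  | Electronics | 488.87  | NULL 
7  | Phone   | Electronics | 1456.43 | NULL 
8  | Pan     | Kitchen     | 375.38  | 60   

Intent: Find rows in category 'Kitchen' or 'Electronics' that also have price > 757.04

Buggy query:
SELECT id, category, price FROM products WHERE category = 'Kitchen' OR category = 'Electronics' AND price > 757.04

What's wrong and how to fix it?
Bug: Without parentheses, AND is evaluated before OR, so the price filter only applies to the 'Electronics' branch

Fix: Group the OR with parentheses (or use IN), then AND the threshold

Corrected query:
SELECT id, category, price FROM products WHERE (category = 'Kitchen' OR category = 'Electronics') AND price > 757.04

Result:
id | category    | price  
---+-------------+--------
1  | Kitchen     | 1133.45
3  | Kitchen     | 1126.47
4  | Kitchen     | 760.85 
7  | Electronics | 1456.43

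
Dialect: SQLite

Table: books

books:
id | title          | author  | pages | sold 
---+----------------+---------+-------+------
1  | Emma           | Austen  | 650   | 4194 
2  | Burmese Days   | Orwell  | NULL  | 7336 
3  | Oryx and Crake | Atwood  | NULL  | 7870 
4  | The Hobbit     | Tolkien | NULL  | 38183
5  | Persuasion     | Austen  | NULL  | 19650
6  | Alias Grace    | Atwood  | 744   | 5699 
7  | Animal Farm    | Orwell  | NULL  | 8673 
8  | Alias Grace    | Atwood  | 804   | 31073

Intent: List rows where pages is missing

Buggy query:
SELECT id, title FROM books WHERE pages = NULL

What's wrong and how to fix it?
Bug: '= NULL' is always unknown in SQL three-valued logic, so no rows match

Fix: Replace '= NULL' with 'IS NULL'

Corrected query:
SELECT id, title FROM books WHERE pages IS NULL

Result:
id | title         
---+---------------
2  | Burmese Days  
3  | Oryx and Crake
4  | The Hobbit    
5  | Persuasion    
7  | Animal Farm   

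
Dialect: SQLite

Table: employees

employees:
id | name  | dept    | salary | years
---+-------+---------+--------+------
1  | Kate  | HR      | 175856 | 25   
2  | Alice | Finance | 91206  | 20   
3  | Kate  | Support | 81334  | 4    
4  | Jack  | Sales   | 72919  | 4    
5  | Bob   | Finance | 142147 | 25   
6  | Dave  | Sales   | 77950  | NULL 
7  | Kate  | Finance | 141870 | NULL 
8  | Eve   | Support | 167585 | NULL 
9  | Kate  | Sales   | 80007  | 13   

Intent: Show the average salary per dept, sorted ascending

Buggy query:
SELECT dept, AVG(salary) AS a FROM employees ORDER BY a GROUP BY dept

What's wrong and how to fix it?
Bug: ORDER BY appears before GROUP BY; SQL clause order requires GROUP BY first

Fix: Reorder: SELECT … FROM … GROUP BY … ORDER BY …

Corrected query:
SELECT dept, AVG(salary) AS a FROM employees GROUP BY dept ORDER BY a

Result:
dept    | a            
--------+--------------
Sales   | 76958.666667 
Support | 124459.5     
Finance | 125074.333333
HR      | 175856       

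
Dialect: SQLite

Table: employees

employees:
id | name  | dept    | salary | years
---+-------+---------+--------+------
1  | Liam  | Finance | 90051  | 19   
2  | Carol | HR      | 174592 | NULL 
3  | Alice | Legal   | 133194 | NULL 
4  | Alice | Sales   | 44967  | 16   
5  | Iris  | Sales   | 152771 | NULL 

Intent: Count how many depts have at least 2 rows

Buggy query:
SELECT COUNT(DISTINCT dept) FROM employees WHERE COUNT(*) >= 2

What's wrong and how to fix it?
Bug: WHERE filters individual rows, not groups, so a group-level COUNT is invalid there

Fix: Group first with HAVING COUNT(*) >= 2, then COUNT the resulting groups

Corrected query:
SELECT COUNT(*) FROM (SELECT dept FROM employees GROUP BY dept HAVING COUNT(*) >= 2)

Result:
COUNT(*)
--------
1       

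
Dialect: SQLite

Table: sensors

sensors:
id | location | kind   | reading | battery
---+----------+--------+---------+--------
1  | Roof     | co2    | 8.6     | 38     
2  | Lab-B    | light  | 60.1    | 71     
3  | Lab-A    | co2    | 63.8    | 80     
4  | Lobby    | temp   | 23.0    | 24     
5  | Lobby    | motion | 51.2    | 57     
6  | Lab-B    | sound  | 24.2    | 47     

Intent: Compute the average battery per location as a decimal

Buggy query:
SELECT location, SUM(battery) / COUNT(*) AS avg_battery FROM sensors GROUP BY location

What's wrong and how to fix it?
Bug: SUM(battery) and COUNT(*) are both integers; the division truncates the fractional part

Fix: Multiply by 1.0 (or CAST to REAL) to force floating-point division

Corrected query:
SELECT location, SUM(battery) * 1.0 / COUNT(*) AS avg_battery FROM sensors GROUP BY location

Result:
location | avg_battery
---------+------------
Lab-A    | 80         
Lab-B    | 59         
Lobby    | 40.5       
Roof     | 38         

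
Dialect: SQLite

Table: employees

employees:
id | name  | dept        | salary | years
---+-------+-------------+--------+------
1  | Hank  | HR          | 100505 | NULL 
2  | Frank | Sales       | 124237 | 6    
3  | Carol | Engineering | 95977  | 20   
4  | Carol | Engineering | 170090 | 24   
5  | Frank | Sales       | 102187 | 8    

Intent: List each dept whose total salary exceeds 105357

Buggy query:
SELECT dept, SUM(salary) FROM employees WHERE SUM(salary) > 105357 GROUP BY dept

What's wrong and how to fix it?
Bug: Aggregate functions cannot appear in a WHERE clause

Fix: Move the aggregate condition to a HAVING clause

Corrected query:
SELECT dept, SUM(salary) FROM employees GROUP BY dept HAVING SUM(salary) > 105357

Result:
dept        | SUM(salary)
------------+------------
Engineering | 266067     
Sales       | 226424     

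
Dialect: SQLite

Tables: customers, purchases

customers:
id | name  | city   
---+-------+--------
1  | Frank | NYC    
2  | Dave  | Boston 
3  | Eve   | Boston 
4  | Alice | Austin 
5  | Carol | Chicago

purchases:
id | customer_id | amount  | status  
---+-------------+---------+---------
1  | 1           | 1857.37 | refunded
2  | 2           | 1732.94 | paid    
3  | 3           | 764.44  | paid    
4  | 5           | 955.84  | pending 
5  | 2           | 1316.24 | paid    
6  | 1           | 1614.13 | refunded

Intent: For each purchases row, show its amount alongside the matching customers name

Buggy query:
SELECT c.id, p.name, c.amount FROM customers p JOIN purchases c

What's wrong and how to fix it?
Bug: JOIN with no ON clause produces a cartesian product; every purchases row pairs with every customers row

Fix: Add ON c.customer_id = p.id to the JOIN

Corrected query:
SELECT c.id, p.name, c.amount FROM customers p JOIN purchases c ON c.customer_id = p.id

Result:
id | name  | amount 
---+-------+--------
1  | Frank | 1857.37
2  | Dave  | 1732.94
3  | Eve   | 764.44 
4  | Carol | 955.84 
5  | Dave  | 1316.24
6  | Frank | 1614.13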